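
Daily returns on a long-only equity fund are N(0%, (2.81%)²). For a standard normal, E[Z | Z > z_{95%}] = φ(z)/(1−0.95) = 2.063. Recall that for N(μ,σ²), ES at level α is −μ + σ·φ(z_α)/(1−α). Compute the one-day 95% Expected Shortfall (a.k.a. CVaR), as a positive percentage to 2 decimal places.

ES = 2.81% × 2.063 = 5.797%.

5.80%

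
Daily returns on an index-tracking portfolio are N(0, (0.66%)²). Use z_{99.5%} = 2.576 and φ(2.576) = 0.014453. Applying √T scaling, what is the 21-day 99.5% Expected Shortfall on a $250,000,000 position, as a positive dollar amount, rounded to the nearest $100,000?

σ_{21d} = 0.66% × √21 = 3.024%.
ES multiplier = φ(z)/(1−α) = 0.014453/0.005 = 2.891.
ES = 3.024% × 2.891 = 8.742%; on $250,000,000: $21,855,000.

$21,900,000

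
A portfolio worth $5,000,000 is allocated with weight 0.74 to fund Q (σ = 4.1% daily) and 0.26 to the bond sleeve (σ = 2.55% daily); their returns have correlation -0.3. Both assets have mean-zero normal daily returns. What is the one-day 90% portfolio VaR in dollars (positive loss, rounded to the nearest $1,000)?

$186,000

σ_p² = 0.74²·4.1² + 0.26²·2.55² + 2·-0.3·0.74·0.26·4.1·2.55 = 8.4378 (%²).
σ_p = √8.4378 = 2.905%.
At 90%, z = 1.282.
VaR = 1.282 × 2.905% = 3.724%; on $5,000,000 that is $186,200.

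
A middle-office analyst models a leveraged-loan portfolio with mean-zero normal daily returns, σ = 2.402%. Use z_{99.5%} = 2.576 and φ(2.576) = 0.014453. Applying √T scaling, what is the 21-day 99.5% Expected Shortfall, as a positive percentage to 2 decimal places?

31.82%

σ_{21d} = 2.402% × √21 = 11.007%.
ES multiplier = φ(z)/(1−α) = 0.014453/0.005 = 2.891.
ES = 11.007% × 2.891 = 31.821%.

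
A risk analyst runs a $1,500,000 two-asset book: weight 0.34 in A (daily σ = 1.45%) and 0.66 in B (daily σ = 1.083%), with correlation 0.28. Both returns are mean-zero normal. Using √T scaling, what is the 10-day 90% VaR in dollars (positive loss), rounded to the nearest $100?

σ_p = √(0.34²·1.45² + 0.66²·1.083² + 2·0.28·0.34·0.66·1.45·1.083) = 0.975%.
σ_{10d} = 0.975% × √10 = 3.083%.
z(90%) = 1.282.
VaR = 1.282 × 3.083% = 3.952%; on $1,500,000 that is $59,280.

$59,300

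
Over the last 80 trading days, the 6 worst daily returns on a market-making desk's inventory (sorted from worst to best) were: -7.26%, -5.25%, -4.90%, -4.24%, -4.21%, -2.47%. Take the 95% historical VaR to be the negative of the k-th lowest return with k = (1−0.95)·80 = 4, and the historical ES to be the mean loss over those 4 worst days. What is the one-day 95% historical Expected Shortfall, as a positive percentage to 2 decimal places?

The 4 worst returns sum to -21.65%.
ES = −(-21.65%) / 4 = 5.4125% ≈ 5.41%.

5.41%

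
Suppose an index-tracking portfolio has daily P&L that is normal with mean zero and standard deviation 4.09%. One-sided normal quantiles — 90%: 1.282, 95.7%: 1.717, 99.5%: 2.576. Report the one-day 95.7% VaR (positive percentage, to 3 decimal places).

7.023%

VaR = z·σ = 1.717 × 4.09% = 7.023%.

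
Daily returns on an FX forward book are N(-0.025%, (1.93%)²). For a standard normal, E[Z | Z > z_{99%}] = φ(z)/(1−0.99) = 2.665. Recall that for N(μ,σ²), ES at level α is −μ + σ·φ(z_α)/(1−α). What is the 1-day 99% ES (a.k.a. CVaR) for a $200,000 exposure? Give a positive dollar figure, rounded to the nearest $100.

ES = −(-0.025%) + 1.93% × 2.665 = 5.168%.
On $200,000: 0.05168 × $200,000 = $10,336.

$10,300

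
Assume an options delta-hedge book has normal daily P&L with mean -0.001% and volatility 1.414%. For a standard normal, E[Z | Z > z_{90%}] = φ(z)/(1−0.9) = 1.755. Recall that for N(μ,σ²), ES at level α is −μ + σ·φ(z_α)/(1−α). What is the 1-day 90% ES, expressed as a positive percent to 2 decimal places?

2.48%

ES = −(-0.001%) + 1.414% × 1.755 = 2.483%.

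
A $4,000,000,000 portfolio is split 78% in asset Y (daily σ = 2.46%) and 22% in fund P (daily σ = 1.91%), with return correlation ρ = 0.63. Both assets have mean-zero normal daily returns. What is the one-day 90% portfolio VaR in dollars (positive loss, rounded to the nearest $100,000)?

$113,200,000

σ_p² = 0.78²·2.46² + 0.22²·1.91² + 2·0.63·0.78·0.22·2.46·1.91 = 4.8743 (%²).
σ_p = √4.8743 = 2.208%.
At 90%, z = 1.282.
VaR = 1.282 × 2.208% = 2.831%; on $4,000,000,000 that is $113,240,000.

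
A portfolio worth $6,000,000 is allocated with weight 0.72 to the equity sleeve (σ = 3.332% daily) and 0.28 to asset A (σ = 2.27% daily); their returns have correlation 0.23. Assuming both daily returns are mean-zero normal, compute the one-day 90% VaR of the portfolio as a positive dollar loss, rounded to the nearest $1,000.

σ_p² = 0.72²·3.332² + 0.28²·2.27² + 2·0.23·0.72·0.28·3.332·2.27 = 6.8608 (%²).
σ_p = √6.8608 = 2.619%.
At 90%, z = 1.282.
VaR = 1.282 × 2.619% = 3.358%; on $6,000,000 that is $201,480.

$201,000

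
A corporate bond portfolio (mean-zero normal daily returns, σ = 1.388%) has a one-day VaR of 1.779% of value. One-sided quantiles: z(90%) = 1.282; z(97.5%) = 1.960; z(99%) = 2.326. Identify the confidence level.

Implied z = VaR/σ = 1.779 / 1.388 = 1.282.
This matches z(90%) = 1.282.

90%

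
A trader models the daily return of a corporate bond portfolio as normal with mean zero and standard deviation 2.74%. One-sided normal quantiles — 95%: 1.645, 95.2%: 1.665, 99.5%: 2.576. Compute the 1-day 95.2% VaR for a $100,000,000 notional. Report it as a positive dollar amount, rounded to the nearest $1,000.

VaR = z·σ = 1.665 × 2.74% = 4.562%.
On $100,000,000: 0.04562 × $100,000,000 = $4,562,000.

$4,562,000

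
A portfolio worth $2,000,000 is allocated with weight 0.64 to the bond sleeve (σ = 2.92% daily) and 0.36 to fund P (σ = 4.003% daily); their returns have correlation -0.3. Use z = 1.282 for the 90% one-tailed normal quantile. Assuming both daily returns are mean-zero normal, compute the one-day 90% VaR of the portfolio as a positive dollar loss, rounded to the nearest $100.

$51,000

σ_p² = 0.64²·2.92² + 0.36²·4.003² + 2·-0.3·0.64·0.36·2.92·4.003 = 3.9533 (%²).
σ_p = √3.9533 = 1.988%.
VaR = 1.282 × 1.988% = 2.549%; on $2,000,000 that is $50,980.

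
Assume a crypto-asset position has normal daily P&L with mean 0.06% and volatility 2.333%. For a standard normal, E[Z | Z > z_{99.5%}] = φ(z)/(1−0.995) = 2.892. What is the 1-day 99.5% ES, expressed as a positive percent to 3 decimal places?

ES = −(0.06%) + 2.333% × 2.892 = 6.687%.

6.687%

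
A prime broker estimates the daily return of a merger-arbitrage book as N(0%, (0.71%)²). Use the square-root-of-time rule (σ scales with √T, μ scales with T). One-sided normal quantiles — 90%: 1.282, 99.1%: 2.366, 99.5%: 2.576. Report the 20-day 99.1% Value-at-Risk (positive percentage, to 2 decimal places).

7.51%

σ_{20d} = 0.71% × √20 = 3.175%.
VaR = 2.366 × 3.175% = 7.512%.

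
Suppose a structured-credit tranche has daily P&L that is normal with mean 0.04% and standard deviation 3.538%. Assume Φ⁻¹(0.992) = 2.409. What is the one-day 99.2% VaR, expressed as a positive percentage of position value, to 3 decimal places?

8.483%

VaR = −μ + z·σ = −(0.04%) + 2.409 × 3.538% = 8.483%.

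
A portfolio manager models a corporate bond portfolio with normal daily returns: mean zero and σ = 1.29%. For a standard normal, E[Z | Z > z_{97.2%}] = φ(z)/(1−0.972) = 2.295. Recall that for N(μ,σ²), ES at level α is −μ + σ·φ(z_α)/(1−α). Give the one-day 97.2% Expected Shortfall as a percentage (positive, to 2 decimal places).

ES = 1.29% × 2.295 = 2.961%.

2.96%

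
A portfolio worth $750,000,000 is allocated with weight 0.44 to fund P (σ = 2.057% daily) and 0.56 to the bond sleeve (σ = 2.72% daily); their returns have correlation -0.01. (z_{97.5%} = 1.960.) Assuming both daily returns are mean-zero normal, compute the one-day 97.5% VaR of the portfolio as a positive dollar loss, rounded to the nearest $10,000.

σ_p² = 0.44²·2.057² + 0.56²·2.72² + 2·-0.01·0.44·0.56·2.057·2.72 = 3.1117 (%²).
σ_p = √3.1117 = 1.764%.
VaR = 1.960 × 1.764% = 3.457%; on $750,000,000 that is $25,927,500.

$25,930,000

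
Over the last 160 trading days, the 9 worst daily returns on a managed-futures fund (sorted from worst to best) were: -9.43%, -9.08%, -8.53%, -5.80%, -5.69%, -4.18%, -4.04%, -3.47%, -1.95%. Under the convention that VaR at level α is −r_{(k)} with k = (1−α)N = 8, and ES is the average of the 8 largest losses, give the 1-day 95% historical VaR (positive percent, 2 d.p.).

k = 8; the 8th lowest return is -3.47%, so VaR = 3.47%.

3.47%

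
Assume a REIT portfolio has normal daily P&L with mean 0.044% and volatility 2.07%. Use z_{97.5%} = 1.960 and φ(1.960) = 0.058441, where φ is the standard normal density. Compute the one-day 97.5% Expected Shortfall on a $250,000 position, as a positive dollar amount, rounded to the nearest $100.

Tail multiplier: φ(z)/(1−α) = 0.058441 / 0.025 = 2.338.
ES = −(0.044%) + 2.07% × 2.338 = 4.796%.
On $250,000: 0.04796 × $250,000 = $11,990.

$12,000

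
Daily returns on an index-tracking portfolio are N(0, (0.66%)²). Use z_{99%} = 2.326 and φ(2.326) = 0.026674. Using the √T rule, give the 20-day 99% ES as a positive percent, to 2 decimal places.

σ_{20d} = 0.66% × √20 = 2.952%.
ES multiplier = φ(z)/(1−α) = 0.026674/0.01 = 2.667.
ES = 2.952% × 2.667 = 7.873%.

7.87%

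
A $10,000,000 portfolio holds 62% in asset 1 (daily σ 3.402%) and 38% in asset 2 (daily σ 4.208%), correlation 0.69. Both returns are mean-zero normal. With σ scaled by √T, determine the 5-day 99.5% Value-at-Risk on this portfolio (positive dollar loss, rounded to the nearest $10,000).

σ_p = √(0.62²·3.402² + 0.38²·4.208² + 2·0.69·0.62·0.38·3.402·4.208) = 3.415%.
σ_{5d} = 3.415% × √5 = 7.636%.
z(99.5%) = 2.576.
VaR = 2.576 × 7.636% = 19.670%; on $10,000,000 that is $1,967,000.

$1,970,000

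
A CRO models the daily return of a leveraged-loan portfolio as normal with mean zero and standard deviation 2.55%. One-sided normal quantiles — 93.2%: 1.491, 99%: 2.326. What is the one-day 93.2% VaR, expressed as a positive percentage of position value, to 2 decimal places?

3.80%

VaR = z·σ = 1.491 × 2.55% = 3.802%.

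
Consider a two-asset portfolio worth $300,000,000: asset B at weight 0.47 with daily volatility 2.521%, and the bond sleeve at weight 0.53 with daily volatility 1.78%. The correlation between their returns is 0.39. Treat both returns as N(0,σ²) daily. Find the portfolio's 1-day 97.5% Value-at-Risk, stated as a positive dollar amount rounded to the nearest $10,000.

σ_p² = 0.47²·2.521² + 0.53²·1.78² + 2·0.39·0.47·0.53·2.521·1.78 = 3.1658 (%²).
σ_p = √3.1658 = 1.779%.
At 97.5%, z = 1.960.
VaR = 1.960 × 1.779% = 3.487%; on $300,000,000 that is $10,461,000.

$10,460,000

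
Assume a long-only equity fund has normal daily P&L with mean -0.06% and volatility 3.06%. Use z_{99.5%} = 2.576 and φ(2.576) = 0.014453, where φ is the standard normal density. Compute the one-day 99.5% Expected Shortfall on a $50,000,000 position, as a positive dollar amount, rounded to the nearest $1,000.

$4,453,000

Tail multiplier: φ(z)/(1−α) = 0.014453 / 0.005 = 2.891.
ES = −(-0.06%) + 3.06% × 2.891 = 8.906%.
On $50,000,000: 0.08906 × $50,000,000 = $4,453,000.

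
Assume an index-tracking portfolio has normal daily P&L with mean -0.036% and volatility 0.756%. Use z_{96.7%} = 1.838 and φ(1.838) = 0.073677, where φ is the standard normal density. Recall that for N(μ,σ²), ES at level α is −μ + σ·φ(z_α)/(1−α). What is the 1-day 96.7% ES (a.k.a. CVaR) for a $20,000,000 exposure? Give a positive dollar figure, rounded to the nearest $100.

Tail multiplier: φ(z)/(1−α) = 0.073677 / 0.033 = 2.233.
ES = −(-0.036%) + 0.756% × 2.233 = 1.724%.
On $20,000,000: 0.01724 × $20,000,000 = $344,800.

$344,800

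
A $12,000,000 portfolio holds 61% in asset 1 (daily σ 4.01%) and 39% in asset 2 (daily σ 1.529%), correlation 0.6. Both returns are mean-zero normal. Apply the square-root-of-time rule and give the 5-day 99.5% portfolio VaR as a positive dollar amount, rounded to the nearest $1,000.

σ_p = √(0.61²·4.01² + 0.39²·1.529² + 2·0.6·0.61·0.39·4.01·1.529) = 2.844%.
σ_{5d} = 2.844% × √5 = 6.359%.
z(99.5%) = 2.576.
VaR = 2.576 × 6.359% = 16.381%; on $12,000,000 that is $1,965,720.

$1,966,000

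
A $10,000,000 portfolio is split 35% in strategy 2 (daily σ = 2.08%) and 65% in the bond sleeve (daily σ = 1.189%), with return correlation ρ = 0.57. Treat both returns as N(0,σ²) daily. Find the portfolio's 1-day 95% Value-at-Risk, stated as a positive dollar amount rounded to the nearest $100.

$218,800

σ_p² = 0.35²·2.08² + 0.65²·1.189² + 2·0.57·0.35·0.65·2.08·1.189 = 1.7687 (%²).
σ_p = √1.7687 = 1.330%.
At 95%, z = 1.645.
VaR = 1.645 × 1.330% = 2.188%; on $10,000,000 that is $218,800.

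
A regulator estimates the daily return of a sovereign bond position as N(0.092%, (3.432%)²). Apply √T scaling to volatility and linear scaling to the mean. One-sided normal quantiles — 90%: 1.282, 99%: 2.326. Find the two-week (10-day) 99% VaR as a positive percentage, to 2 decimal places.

σ_{10d} = 3.432% × √10 = 10.853%; μ_{10d} = 10 × 0.092% = 0.920%.
VaR = −(0.920%) + 2.326 × 10.853% = 24.324%.

24.32%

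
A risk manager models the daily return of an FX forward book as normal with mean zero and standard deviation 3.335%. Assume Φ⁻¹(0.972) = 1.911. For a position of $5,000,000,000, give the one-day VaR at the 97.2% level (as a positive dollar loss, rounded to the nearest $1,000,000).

VaR = z·σ = 1.911 × 3.335% = 6.373%.
On $5,000,000,000: 0.06373 × $5,000,000,000 = $318,650,000.

$319,000,000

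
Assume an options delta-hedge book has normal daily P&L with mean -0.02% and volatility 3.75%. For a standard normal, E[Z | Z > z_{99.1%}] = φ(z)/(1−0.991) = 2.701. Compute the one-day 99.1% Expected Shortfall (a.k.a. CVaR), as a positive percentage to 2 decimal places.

ES = −(-0.02%) + 3.75% × 2.701 = 10.149%.

10.15%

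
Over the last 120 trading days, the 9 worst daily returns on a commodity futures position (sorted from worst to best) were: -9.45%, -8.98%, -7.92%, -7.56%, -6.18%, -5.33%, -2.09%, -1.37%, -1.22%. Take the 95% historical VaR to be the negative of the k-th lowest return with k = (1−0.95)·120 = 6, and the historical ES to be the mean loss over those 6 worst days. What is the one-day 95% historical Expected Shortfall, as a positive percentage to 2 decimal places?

7.57%

The 6 worst returns sum to -45.42%.
ES = −(-45.42%) / 6 = 7.57%.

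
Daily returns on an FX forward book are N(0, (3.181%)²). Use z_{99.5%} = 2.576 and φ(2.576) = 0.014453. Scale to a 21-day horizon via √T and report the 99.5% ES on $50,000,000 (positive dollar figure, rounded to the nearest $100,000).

σ_{21d} = 3.181% × √21 = 14.577%.
ES multiplier = φ(z)/(1−α) = 0.014453/0.005 = 2.891.
ES = 14.577% × 2.891 = 42.142%; on $50,000,000: $21,071,000.

$21,100,000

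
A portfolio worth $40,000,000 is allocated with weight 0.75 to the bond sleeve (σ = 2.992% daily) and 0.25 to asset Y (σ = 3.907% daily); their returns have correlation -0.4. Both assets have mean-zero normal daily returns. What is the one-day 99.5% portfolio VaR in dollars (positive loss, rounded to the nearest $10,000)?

$2,120,000

σ_p² = 0.75²·2.992² + 0.25²·3.907² + 2·-0.4·0.75·0.25·2.992·3.907 = 4.2361 (%²).
σ_p = √4.2361 = 2.058%.
At 99.5%, z = 2.576.
VaR = 2.576 × 2.058% = 5.301%; on $40,000,000 that is $2,120,400.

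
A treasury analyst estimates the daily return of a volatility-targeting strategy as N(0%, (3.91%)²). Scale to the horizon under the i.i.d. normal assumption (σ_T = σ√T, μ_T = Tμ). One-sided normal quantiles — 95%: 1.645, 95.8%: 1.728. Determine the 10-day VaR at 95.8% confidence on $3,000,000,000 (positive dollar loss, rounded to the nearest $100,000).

σ_{10d} = 3.91% × √10 = 12.365%.
VaR = 1.728 × 12.365% = 21.367%.
On $3,000,000,000: 0.21367 × $3,000,000,000 = $641,010,000.

$641,000,000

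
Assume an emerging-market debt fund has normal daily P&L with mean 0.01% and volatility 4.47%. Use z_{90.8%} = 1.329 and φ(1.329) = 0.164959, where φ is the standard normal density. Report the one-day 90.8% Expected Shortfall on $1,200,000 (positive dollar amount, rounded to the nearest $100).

$96,100

Tail multiplier: φ(z)/(1−α) = 0.164959 / 0.092 = 1.793.
ES = −(0.01%) + 4.47% × 1.793 = 8.005%.
On $1,200,000: 0.08005 × $1,200,000 = $96,060.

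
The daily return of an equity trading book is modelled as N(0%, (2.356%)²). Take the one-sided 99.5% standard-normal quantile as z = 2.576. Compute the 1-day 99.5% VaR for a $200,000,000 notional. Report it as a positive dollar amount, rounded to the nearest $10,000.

VaR = z·σ = 2.576 × 2.356% = 6.069%.
On $200,000,000: 0.06069 × $200,000,000 = $12,138,000.

$12,140,000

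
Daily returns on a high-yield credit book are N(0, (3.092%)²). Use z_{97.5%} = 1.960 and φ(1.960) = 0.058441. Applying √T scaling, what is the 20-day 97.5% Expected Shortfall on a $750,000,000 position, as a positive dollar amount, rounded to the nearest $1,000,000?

σ_{20d} = 3.092% × √20 = 13.828%.
ES multiplier = φ(z)/(1−α) = 0.058441/0.025 = 2.338.
ES = 13.828% × 2.338 = 32.330%; on $750,000,000: $242,475,000.

$242,000,000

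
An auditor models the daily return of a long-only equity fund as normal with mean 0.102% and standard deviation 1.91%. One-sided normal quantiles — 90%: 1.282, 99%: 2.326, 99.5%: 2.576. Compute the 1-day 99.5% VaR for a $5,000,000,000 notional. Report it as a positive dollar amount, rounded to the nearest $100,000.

$240,900,000

VaR = −μ + z·σ = −(0.102%) + 2.576 × 1.91% = 4.818%.
On $5,000,000,000: 0.04818 × $5,000,000,000 = $240,900,000.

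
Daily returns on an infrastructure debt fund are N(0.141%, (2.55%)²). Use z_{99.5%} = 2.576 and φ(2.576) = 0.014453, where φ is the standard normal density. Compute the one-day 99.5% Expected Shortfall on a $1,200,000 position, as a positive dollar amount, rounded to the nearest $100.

Tail multiplier: φ(z)/(1−α) = 0.014453 / 0.005 = 2.891.
ES = −(0.141%) + 2.55% × 2.891 = 7.231%.
On $1,200,000: 0.07231 × $1,200,000 = $86,772.

$86,800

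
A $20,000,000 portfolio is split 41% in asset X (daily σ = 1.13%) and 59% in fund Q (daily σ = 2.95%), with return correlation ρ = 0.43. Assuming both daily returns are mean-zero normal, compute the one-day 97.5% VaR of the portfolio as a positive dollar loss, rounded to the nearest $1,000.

σ_p² = 0.41²·1.13² + 0.59²·2.95² + 2·0.43·0.41·0.59·1.13·2.95 = 3.9375 (%²).
σ_p = √3.9375 = 1.984%.
At 97.5%, z = 1.960.
VaR = 1.960 × 1.984% = 3.889%; on $20,000,000 that is $777,800.

$778,000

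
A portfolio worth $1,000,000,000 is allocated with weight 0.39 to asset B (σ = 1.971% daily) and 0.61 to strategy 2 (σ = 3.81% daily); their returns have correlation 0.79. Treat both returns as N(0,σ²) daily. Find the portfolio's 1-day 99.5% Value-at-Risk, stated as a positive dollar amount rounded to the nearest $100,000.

σ_p² = 0.39²·1.971² + 0.61²·3.81² + 2·0.79·0.39·0.61·1.971·3.81 = 8.8150 (%²).
σ_p = √8.8150 = 2.969%.
At 99.5%, z = 2.576.
VaR = 2.576 × 2.969% = 7.648%; on $1,000,000,000 that is $76,480,000.

$76,500,000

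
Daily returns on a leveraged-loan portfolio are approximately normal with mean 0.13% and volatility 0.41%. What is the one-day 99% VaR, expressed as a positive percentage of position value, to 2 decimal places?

At 99% one-sided, z = 2.326.
VaR = −μ + z·σ = −(0.13%) + 2.326 × 0.41% = 0.824%.

0.82%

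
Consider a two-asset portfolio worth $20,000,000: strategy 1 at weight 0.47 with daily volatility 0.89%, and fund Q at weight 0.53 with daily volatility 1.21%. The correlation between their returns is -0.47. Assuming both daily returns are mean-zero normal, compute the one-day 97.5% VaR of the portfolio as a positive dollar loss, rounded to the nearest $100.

$226,600

σ_p² = 0.47²·0.89² + 0.53²·1.21² + 2·-0.47·0.47·0.53·0.89·1.21 = 0.3341 (%²).
σ_p = √0.3341 = 0.578%.
At 97.5%, z = 1.960.
VaR = 1.960 × 0.578% = 1.133%; on $20,000,000 that is $226,600.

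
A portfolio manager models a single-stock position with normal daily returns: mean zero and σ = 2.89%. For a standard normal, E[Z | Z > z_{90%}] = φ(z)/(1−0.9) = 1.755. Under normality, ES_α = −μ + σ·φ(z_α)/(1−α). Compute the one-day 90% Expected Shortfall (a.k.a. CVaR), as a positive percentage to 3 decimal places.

ES = 2.89% × 1.755 = 5.072%.

5.072%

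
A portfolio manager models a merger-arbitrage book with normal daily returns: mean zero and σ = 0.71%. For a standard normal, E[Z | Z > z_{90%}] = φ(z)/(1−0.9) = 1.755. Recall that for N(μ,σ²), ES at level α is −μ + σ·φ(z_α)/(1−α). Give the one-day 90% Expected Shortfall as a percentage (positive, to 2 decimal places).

1.25%

ES = 0.71% × 1.755 = 1.246%.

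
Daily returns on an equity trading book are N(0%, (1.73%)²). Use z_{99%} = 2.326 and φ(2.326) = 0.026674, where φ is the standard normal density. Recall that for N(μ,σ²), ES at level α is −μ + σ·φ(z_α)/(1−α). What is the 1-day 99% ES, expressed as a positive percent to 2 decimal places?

Tail multiplier: φ(z)/(1−α) = 0.026674 / 0.01 = 2.667.
ES = 1.73% × 2.667 = 4.614%.

4.61%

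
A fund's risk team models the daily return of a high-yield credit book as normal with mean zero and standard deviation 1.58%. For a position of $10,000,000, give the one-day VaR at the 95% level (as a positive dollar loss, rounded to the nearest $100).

At 95% one-sided, z = 1.645.
VaR = z·σ = 1.645 × 1.58% = 2.599%.
On $10,000,000: 0.02599 × $10,000,000 = $259,900.

$259,900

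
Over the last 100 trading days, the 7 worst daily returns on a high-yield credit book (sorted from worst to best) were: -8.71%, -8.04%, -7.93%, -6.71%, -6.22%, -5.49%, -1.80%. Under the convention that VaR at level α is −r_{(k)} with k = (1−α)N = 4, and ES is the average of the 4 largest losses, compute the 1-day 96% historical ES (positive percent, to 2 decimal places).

The 4 worst returns sum to -31.39%.
ES = −(-31.39%) / 4 = 7.8475% ≈ 7.85%.

7.85%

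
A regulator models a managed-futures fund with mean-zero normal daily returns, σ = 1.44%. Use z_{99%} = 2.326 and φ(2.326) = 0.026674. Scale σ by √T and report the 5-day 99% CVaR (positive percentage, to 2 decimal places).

8.59%

σ_{5d} = 1.44% × √5 = 3.220%.
ES multiplier = φ(z)/(1−α) = 0.026674/0.01 = 2.667.
ES = 3.220% × 2.667 = 8.588%.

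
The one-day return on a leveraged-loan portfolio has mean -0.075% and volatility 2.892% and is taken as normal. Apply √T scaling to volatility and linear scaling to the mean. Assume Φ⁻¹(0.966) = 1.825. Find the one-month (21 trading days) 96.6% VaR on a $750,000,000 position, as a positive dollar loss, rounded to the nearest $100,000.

σ_{21d} = 2.892% × √21 = 13.253%; μ_{21d} = 21 × -0.075% = -1.575%.
VaR = −(-1.575%) + 1.825 × 13.253% = 25.762%.
On $750,000,000: 0.25762 × $750,000,000 = $193,215,000.

$193,200,000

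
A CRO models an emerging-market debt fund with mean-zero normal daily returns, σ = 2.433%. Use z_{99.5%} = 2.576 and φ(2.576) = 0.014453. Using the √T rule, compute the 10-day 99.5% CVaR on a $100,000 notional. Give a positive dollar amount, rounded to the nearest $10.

$22,240

σ_{10d} = 2.433% × √10 = 7.694%.
ES multiplier = φ(z)/(1−α) = 0.014453/0.005 = 2.891.
ES = 7.694% × 2.891 = 22.243%; on $100,000: $22,243.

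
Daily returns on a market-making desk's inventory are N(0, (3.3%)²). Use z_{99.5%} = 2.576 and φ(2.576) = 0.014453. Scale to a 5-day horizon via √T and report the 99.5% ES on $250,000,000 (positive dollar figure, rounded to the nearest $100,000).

$53,300,000

σ_{5d} = 3.3% × √5 = 7.379%.
ES multiplier = φ(z)/(1−α) = 0.014453/0.005 = 2.891.
ES = 7.379% × 2.891 = 21.333%; on $250,000,000: $53,332,500.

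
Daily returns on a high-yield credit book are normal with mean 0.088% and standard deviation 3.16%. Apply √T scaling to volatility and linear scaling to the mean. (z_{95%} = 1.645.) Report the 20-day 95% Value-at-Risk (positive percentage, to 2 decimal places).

21.49%

σ_{20d} = 3.16% × √20 = 14.132%; μ_{20d} = 20 × 0.088% = 1.760%.
VaR = −(1.760%) + 1.645 × 14.132% = 21.487%.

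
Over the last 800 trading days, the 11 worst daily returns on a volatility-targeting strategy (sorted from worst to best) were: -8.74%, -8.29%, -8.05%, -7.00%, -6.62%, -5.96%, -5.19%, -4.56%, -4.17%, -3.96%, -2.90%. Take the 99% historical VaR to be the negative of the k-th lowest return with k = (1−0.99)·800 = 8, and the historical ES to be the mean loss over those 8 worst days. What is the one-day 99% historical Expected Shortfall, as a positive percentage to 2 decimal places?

The 8 worst returns sum to -54.41%.
ES = −(-54.41%) / 8 = 6.80125% ≈ 6.80%.

6.80%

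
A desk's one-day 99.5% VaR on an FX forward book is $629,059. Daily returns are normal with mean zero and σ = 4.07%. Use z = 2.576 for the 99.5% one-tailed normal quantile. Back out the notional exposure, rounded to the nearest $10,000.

VaR as a fraction of value: z·σ = 2.576 × 4.07% = 10.4843%.
Position = $629,059 / 0.104843 = $5,999,998.

$6,000,000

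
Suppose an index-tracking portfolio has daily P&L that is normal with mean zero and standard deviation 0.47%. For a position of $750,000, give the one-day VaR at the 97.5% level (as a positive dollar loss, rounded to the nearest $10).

At 97.5% one-sided, z = 1.960.
VaR = z·σ = 1.960 × 0.47% = 0.921%.
On $750,000: 0.00921 × $750,000 = $6,908.

$6,910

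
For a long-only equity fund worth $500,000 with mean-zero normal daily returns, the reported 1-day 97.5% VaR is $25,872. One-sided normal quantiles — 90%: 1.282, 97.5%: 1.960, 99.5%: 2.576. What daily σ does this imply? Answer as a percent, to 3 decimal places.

VaR as a fraction: $25,872 / $500,000 = 5.174%.
σ = VaR / z = 5.174% / 1.960 = 2.640%.

2.640%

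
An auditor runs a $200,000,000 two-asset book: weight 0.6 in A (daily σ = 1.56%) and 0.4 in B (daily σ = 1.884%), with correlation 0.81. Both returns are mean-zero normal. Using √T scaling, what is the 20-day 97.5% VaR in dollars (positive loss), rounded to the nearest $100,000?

σ_p = √(0.6²·1.56² + 0.4²·1.884² + 2·0.81·0.6·0.4·1.56·1.884) = 1.608%.
σ_{20d} = 1.608% × √20 = 7.191%.
z(97.5%) = 1.960.
VaR = 1.960 × 7.191% = 14.094%; on $200,000,000 that is $28,188,000.

$28,200,000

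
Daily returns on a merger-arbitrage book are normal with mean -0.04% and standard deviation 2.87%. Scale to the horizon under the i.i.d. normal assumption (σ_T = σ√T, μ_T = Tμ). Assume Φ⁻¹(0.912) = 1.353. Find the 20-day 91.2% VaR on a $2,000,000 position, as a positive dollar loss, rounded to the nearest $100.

$363,300

σ_{20d} = 2.87% × √20 = 12.835%; μ_{20d} = 20 × -0.04% = -0.800%.
VaR = −(-0.800%) + 1.353 × 12.835% = 18.166%.
On $2,000,000: 0.18166 × $2,000,000 = $363,320.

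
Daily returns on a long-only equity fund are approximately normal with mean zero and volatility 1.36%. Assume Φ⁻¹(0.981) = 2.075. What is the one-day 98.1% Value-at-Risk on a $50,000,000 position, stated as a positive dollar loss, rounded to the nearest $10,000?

VaR = z·σ = 2.075 × 1.36% = 2.822%.
On $50,000,000: 0.02822 × $50,000,000 = $1,411,000.

$1,410,000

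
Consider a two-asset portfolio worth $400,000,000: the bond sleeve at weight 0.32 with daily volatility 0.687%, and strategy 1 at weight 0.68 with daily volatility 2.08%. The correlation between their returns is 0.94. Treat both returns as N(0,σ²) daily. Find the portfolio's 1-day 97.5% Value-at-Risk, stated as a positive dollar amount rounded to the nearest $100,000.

σ_p² = 0.32²·0.687² + 0.68²·2.08² + 2·0.94·0.32·0.68·0.687·2.08 = 2.6334 (%²).
σ_p = √2.6334 = 1.623%.
At 97.5%, z = 1.960.
VaR = 1.960 × 1.623% = 3.181%; on $400,000,000 that is $12,724,000.

$12,700,000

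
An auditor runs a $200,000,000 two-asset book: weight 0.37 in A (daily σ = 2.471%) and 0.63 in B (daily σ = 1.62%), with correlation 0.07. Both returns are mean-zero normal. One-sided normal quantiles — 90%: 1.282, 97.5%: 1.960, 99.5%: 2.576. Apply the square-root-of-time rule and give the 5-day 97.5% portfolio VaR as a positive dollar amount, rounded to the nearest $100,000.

$12,400,000

σ_p = √(0.37²·2.471² + 0.63²·1.62² + 2·0.07·0.37·0.63·2.471·1.62) = 1.417%.
σ_{5d} = 1.417% × √5 = 3.169%.
VaR = 1.960 × 3.169% = 6.211%; on $200,000,000 that is $12,422,000.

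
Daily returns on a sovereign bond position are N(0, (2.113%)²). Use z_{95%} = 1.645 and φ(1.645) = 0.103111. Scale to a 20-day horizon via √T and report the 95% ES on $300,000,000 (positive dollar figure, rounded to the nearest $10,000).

$58,460,000

σ_{20d} = 2.113% × √20 = 9.450%.
ES multiplier = φ(z)/(1−α) = 0.103111/0.05 = 2.062.
ES = 9.450% × 2.062 = 19.486%; on $300,000,000: $58,458,000.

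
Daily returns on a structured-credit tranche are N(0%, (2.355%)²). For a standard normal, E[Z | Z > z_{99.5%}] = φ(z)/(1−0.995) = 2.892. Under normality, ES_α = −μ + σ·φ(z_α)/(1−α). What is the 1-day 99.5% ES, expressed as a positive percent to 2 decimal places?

6.81%

ES = 2.355% × 2.892 = 6.811%.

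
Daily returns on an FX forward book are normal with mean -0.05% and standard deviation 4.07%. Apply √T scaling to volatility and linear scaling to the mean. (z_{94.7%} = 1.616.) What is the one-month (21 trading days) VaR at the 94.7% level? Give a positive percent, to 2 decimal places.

31.19%

σ_{21d} = 4.07% × √21 = 18.651%; μ_{21d} = 21 × -0.05% = -1.050%.
VaR = −(-1.050%) + 1.616 × 18.651% = 31.190%.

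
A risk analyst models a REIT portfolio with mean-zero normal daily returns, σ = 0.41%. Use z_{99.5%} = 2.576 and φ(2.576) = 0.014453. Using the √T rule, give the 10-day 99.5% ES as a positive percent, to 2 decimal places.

σ_{10d} = 0.41% × √10 = 1.297%.
ES multiplier = φ(z)/(1−α) = 0.014453/0.005 = 2.891.
ES = 1.297% × 2.891 = 3.750%.

3.75%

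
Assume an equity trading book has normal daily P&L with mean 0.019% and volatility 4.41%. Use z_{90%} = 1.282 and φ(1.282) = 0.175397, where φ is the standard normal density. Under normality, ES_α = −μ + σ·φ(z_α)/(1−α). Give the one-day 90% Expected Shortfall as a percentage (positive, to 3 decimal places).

Tail multiplier: φ(z)/(1−α) = 0.175397 / 0.1 = 1.754.
ES = −(0.019%) + 4.41% × 1.754 = 7.716%.

7.716%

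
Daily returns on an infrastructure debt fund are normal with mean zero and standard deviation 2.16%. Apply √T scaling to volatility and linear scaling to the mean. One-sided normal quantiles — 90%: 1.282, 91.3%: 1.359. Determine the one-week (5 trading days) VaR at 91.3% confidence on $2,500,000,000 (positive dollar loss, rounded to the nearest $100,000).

σ_{5d} = 2.16% × √5 = 4.830%.
VaR = 1.359 × 4.830% = 6.564%.
On $2,500,000,000: 0.06564 × $2,500,000,000 = $164,100,000.

$164,100,000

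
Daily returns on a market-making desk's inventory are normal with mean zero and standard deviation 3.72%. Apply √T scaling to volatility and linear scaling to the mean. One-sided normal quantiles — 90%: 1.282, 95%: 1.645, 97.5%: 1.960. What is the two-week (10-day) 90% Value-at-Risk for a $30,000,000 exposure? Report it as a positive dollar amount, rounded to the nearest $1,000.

σ_{10d} = 3.72% × √10 = 11.764%.
VaR = 1.282 × 11.764% = 15.081%.
On $30,000,000: 0.15081 × $30,000,000 = $4,524,300.

$4,524,000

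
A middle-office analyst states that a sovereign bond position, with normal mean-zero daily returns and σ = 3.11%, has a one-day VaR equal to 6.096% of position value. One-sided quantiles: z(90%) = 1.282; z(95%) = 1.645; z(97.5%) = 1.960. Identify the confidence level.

97.5%

Implied z = VaR/σ = 6.096 / 3.11 = 1.960.
This matches z(97.5%) = 1.960.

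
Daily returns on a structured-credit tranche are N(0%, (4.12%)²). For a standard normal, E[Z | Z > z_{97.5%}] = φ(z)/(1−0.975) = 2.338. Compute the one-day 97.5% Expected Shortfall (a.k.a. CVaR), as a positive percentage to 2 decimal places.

9.63%

ES = 4.12% × 2.338 = 9.633%.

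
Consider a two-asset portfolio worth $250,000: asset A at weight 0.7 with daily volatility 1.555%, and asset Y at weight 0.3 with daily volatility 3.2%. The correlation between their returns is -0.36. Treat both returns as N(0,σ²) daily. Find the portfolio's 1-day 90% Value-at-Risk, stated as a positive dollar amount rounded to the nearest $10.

σ_p² = 0.7²·1.555² + 0.3²·3.2² + 2·-0.36·0.7·0.3·1.555·3.2 = 1.3541 (%²).
σ_p = √1.3541 = 1.164%.
At 90%, z = 1.282.
VaR = 1.282 × 1.164% = 1.492%; on $250,000 that is $3,730.

$3,730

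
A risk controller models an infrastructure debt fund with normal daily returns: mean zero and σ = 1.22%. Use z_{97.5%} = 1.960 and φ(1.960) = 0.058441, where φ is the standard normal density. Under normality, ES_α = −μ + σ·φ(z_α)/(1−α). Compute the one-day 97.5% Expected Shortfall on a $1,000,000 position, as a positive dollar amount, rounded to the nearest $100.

$28,500

Tail multiplier: φ(z)/(1−α) = 0.058441 / 0.025 = 2.338.
ES = 1.22% × 2.338 = 2.852%.
On $1,000,000: 0.02852 × $1,000,000 = $28,520.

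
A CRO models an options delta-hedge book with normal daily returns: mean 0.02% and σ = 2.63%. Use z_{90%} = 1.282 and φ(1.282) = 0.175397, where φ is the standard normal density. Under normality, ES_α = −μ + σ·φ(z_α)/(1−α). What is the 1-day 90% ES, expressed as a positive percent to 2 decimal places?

4.59%

Tail multiplier: φ(z)/(1−α) = 0.175397 / 0.1 = 1.754.
ES = −(0.02%) + 2.63% × 1.754 = 4.593%.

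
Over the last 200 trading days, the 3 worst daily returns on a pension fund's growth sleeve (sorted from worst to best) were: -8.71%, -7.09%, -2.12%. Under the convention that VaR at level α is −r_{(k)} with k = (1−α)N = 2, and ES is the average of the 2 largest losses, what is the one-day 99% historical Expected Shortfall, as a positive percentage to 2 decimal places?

The 2 worst returns sum to -15.80%.
ES = −(-15.80%) / 2 = 7.9% ≈ 7.90%.

7.90%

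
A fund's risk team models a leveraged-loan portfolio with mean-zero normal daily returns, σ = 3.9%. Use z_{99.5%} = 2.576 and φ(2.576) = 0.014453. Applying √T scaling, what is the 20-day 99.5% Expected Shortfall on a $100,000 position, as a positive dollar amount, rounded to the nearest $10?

$50,420

σ_{20d} = 3.9% × √20 = 17.441%.
ES multiplier = φ(z)/(1−α) = 0.014453/0.005 = 2.891.
ES = 17.441% × 2.891 = 50.422%; on $100,000: $50,422.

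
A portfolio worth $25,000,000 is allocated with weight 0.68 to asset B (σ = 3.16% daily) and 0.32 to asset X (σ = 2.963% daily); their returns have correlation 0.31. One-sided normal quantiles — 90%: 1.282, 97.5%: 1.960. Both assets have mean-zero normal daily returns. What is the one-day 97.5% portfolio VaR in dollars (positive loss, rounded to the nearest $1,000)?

$1,276,000

σ_p² = 0.68²·3.16² + 0.32²·2.963² + 2·0.31·0.68·0.32·3.16·2.963 = 6.7795 (%²).
σ_p = √6.7795 = 2.604%.
VaR = 1.960 × 2.604% = 5.104%; on $25,000,000 that is $1,276,000.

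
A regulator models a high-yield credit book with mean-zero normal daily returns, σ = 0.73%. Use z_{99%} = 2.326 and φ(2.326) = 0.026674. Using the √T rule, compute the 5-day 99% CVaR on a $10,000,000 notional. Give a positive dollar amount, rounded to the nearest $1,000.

$435,000

σ_{5d} = 0.73% × √5 = 1.632%.
ES multiplier = φ(z)/(1−α) = 0.026674/0.01 = 2.667.
ES = 1.632% × 2.667 = 4.353%; on $10,000,000: $435,300.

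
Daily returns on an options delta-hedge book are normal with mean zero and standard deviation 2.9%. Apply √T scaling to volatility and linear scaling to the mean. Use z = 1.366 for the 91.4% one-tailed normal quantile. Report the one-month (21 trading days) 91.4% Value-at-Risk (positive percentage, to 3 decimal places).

σ_{21d} = 2.9% × √21 = 13.289%.
VaR = 1.366 × 13.289% = 18.153%.

18.153%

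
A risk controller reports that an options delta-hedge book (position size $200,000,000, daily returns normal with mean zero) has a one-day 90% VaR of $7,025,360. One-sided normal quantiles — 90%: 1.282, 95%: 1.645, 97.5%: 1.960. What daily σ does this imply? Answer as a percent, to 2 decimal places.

2.74%

VaR as a fraction: $7,025,360 / $200,000,000 = 3.513%.
σ = VaR / z = 3.513% / 1.282 = 2.740%.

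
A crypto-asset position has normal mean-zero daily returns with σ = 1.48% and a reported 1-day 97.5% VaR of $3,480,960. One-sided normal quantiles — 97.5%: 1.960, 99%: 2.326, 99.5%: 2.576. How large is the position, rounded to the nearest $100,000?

$120,000,000

VaR as a fraction of value: z·σ = 1.960 × 1.48% = 2.9008%.
Position = $3,480,960 / 0.029008 = $120,000,000.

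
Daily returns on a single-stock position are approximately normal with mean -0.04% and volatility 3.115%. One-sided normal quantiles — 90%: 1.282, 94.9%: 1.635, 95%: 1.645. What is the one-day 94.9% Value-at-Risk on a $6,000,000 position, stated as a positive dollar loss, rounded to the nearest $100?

$308,000

VaR = −μ + z·σ = −(-0.04%) + 1.635 × 3.115% = 5.133%.
On $6,000,000: 0.05133 × $6,000,000 = $307,980.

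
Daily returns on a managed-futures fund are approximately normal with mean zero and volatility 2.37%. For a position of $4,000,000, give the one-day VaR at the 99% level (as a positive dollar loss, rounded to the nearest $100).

At 99% one-sided, z = 2.326.
VaR = z·σ = 2.326 × 2.37% = 5.513%.
On $4,000,000: 0.05513 × $4,000,000 = $220,520.

$220,500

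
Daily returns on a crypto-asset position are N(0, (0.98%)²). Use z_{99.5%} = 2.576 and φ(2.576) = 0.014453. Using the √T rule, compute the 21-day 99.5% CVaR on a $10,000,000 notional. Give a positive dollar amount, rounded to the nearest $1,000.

σ_{21d} = 0.98% × √21 = 4.491%.
ES multiplier = φ(z)/(1−α) = 0.014453/0.005 = 2.891.
ES = 4.491% × 2.891 = 12.983%; on $10,000,000: $1,298,300.

$1,298,000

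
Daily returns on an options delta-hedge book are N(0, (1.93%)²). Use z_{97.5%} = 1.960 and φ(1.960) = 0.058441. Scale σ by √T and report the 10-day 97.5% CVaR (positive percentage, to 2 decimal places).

14.27%

σ_{10d} = 1.93% × √10 = 6.103%.
ES multiplier = φ(z)/(1−α) = 0.058441/0.025 = 2.338.
ES = 6.103% × 2.338 = 14.269%.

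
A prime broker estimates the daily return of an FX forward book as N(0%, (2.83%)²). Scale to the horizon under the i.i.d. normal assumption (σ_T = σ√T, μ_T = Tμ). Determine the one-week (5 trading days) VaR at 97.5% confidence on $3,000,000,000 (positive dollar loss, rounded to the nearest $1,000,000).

$372,000,000

At 97.5%, z = 1.960.
σ_{5d} = 2.83% × √5 = 6.328%.
VaR = 1.960 × 6.328% = 12.403%.
On $3,000,000,000: 0.12403 × $3,000,000,000 = $372,090,000.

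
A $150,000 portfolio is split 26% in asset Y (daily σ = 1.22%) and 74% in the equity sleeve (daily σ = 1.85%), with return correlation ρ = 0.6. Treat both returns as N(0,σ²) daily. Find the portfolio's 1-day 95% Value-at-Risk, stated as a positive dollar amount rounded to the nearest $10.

σ_p² = 0.26²·1.22² + 0.74²·1.85² + 2·0.6·0.26·0.74·1.22·1.85 = 2.4959 (%²).
σ_p = √2.4959 = 1.580%.
At 95%, z = 1.645.
VaR = 1.645 × 1.580% = 2.599%; on $150,000 that is $3,899.

$3,900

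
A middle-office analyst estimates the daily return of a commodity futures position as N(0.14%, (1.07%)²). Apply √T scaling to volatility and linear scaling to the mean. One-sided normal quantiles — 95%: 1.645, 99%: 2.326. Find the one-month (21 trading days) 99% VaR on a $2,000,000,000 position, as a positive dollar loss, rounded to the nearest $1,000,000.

σ_{21d} = 1.07% × √21 = 4.903%; μ_{21d} = 21 × 0.14% = 2.940%.
VaR = −(2.940%) + 2.326 × 4.903% = 8.464%.
On $2,000,000,000: 0.08464 × $2,000,000,000 = $169,280,000.

$169,000,000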